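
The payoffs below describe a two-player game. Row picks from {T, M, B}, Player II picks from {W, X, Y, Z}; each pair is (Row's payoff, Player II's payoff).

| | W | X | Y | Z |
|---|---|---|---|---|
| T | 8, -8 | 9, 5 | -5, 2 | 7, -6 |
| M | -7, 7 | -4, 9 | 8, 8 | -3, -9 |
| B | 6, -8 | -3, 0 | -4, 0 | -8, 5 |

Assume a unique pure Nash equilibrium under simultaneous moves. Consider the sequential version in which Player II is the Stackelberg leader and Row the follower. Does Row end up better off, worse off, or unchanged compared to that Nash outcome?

Solve by backward induction (Player II leads).
- W → Row plays T (best of 8, -7, 6); Player II gets -8.
- X → Row plays T (best of 9, -4, -3); Player II gets 5.
- Y → Row plays M (best of -5, 8, -4); Player II gets 8.
- Z → Row plays T (best of 7, -3, -8); Player II gets -6.
Player II's induced payoffs are -8, 5, 8, -6, so Player II commits to Y. Subgame-perfect outcome: (M, Y) with payoffs (8, 8).
Under simultaneous play:
Row's best replies: W→T; X→T; Y→M; Z→T.
Player II's best replies: T→X; M→X; B→Z.
The unique mutual best reply is (T, X), giving (9, 5).
Row earns 8 sequentially versus 9 at the Nash outcome: worse off.

worse off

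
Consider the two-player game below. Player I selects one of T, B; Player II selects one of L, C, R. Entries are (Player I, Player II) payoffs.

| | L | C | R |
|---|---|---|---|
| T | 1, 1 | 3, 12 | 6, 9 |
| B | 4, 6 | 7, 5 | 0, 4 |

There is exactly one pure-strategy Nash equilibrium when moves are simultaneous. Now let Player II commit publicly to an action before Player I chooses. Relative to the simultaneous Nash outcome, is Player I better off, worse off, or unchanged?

Player I best-responds to each possible Player II move:
- L: Player I compares 1, 4 and picks B; Player II would get 6.
- C: Player I compares 3, 7 and picks B; Player II would get 5.
- R: Player I compares 6, 0 and picks T; Player II would get 9.
Maximizing over 6, 5, 9, Player II chooses R. Subgame-perfect outcome: (T, R) with payoffs (6, 9).
Now find the simultaneous Nash equilibrium.
Player I's best replies: L→B; C→B; R→T.
Player II's best replies: T→C; B→L.
Only (B, L) has each player best-responding; Nash payoffs (4, 6).
Player I earns 6 sequentially versus 4 at the Nash outcome: better off.

better off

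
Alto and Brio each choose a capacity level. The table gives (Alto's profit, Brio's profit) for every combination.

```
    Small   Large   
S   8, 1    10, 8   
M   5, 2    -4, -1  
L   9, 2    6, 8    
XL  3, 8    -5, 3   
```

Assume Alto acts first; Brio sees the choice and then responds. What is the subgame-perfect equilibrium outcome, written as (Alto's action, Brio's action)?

(S, Large)

Work backward from Brio's decision.
- S → Brio plays Large (best of 1, 8); Alto gets 10.
- M → Brio plays Small (best of 2, -1); Alto gets 5.
- L → Brio plays Large (best of 2, 8); Alto gets 6.
- XL → Brio plays Small (best of 8, 3); Alto gets 3.
Among 10, 5, 6, 3, the best is 10 at S. Subgame-perfect outcome: (S, Large) with payoffs (10, 8).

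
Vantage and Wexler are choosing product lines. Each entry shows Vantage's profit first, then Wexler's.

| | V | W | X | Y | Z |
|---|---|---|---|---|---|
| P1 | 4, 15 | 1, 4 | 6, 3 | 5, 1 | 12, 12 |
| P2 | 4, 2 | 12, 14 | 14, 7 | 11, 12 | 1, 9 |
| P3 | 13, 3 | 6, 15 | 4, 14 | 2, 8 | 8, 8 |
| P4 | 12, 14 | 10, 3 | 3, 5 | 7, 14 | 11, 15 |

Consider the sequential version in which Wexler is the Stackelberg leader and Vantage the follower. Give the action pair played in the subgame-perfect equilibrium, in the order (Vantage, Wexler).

Work backward from Vantage's decision.
- V: Vantage compares 4, 4, 13, 12 and picks P3; Wexler would get 3.
- W: Vantage compares 1, 12, 6, 10 and picks P2; Wexler would get 14.
- X: Vantage compares 6, 14, 4, 3 and picks P2; Wexler would get 7.
- Y: Vantage compares 5, 11, 2, 7 and picks P2; Wexler would get 12.
- Z: Vantage compares 12, 1, 8, 11 and picks P1; Wexler would get 12.
Wexler's induced payoffs are 3, 14, 7, 12, 12, so Wexler commits to W. Subgame-perfect outcome: (P2, W) with payoffs (12, 14).

(P2, W)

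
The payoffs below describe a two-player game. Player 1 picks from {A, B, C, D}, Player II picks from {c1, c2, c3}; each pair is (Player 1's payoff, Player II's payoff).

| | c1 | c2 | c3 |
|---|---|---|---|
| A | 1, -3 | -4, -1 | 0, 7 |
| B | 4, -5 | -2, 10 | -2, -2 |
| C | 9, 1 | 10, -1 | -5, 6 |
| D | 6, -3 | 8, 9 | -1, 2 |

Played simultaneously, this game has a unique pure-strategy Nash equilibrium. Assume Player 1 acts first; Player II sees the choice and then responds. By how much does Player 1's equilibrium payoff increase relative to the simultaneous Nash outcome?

Backward induction with Player 1 moving first.
- A: BR = c3, leader payoff 0.
- B: BR = c2, leader payoff -2.
- C: BR = c3, leader payoff -5.
- D: BR = c2, leader payoff 8.
Player 1's induced payoffs are 0, -2, -5, 8, so Player 1 commits to D. Subgame-perfect outcome: (D, c2) with payoffs (8, 9).
Under simultaneous play:
Player 1's best replies: c1→C; c2→C; c3→A.
Player II's best replies: A→c3; B→c2; C→c3; D→c2.
Only (A, c3) has each player best-responding; Nash payoffs (0, 7).
Player 1's commitment gain: 8 − 0 = 8.

8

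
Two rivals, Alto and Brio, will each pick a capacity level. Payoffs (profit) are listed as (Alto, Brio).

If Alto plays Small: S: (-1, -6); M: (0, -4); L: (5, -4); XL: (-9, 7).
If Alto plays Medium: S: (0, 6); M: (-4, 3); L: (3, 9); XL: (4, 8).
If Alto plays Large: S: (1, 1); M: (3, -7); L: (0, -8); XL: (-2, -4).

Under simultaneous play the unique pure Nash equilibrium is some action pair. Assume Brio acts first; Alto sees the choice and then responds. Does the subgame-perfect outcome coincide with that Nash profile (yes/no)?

no

Backward induction with Brio moving first.
- S → Alto plays Large (best of -1, 0, 1); Brio gets 1.
- M → Alto plays Large (best of 0, -4, 3); Brio gets -7.
- L → Alto plays Small (best of 5, 3, 0); Brio gets -4.
- XL → Alto plays Medium (best of -9, 4, -2); Brio gets 8.
Among 1, -7, -4, 8, the best is 8 at XL. Subgame-perfect outcome: (Medium, XL) with payoffs (4, 8).
For the simultaneous game, intersect best replies.
Alto's best replies: S→Large; M→Large; L→Small; XL→Medium.
Brio's best replies: Small→XL; Medium→L; Large→S.
Only (Large, S) has each player best-responding; Nash payoffs (1, 1).
Sequential outcome (Medium, XL) differs from the Nash profile (Large, S).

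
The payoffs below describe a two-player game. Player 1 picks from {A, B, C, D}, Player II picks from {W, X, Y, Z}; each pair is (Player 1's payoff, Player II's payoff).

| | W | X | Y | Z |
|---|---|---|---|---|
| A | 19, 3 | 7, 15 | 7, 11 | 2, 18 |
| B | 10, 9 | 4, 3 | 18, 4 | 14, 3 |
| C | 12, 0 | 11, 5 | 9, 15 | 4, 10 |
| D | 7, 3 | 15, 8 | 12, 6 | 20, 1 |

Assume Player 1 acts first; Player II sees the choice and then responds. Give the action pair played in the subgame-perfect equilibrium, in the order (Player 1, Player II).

(D, X)

Work backward from Player II's decision.
- A: Player II compares 3, 15, 11, 18 and picks Z; Player 1 would get 2.
- B: Player II compares 9, 3, 4, 3 and picks W; Player 1 would get 10.
- C: Player II compares 0, 5, 15, 10 and picks Y; Player 1 would get 9.
- D: Player II compares 3, 8, 6, 1 and picks X; Player 1 would get 15.
Among 2, 10, 9, 15, the best is 15 at D. Subgame-perfect outcome: (D, X) with payoffs (15, 8).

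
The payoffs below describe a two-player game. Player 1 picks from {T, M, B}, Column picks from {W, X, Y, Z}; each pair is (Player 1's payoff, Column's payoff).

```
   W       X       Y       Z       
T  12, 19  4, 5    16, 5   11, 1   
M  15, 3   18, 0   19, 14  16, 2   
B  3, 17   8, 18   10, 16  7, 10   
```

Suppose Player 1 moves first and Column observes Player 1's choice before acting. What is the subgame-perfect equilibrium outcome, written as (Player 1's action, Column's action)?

(M, Y)

Column best-responds to each possible Player 1 move:
- T → Column plays W (best of 19, 5, 5, 1); Player 1 gets 12.
- M → Column plays Y (best of 3, 0, 14, 2); Player 1 gets 19.
- B → Column plays X (best of 17, 18, 16, 10); Player 1 gets 8.
Among 12, 19, 8, the best is 19 at M. Subgame-perfect outcome: (M, Y) with payoffs (19, 14).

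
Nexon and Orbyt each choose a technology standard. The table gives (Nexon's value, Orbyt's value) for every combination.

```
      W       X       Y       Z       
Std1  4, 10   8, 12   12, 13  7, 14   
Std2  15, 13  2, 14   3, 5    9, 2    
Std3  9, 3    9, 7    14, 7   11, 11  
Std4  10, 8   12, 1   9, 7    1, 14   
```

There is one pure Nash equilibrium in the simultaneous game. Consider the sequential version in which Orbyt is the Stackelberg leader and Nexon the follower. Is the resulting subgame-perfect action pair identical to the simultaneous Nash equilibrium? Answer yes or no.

no

Work backward from Nexon's decision.
- W → Nexon plays Std2 (best of 4, 15, 9, 10); Orbyt gets 13.
- X → Nexon plays Std4 (best of 8, 2, 9, 12); Orbyt gets 1.
- Y → Nexon plays Std3 (best of 12, 3, 14, 9); Orbyt gets 7.
- Z → Nexon plays Std3 (best of 7, 9, 11, 1); Orbyt gets 11.
Orbyt's induced payoffs are 13, 1, 7, 11, so Orbyt commits to W. Subgame-perfect outcome: (Std2, W) with payoffs (15, 13).
For the simultaneous game, intersect best replies.
Nexon's best replies: W→Std2; X→Std4; Y→Std3; Z→Std3.
Orbyt's best replies: Std1→Z; Std2→X; Std3→Z; Std4→Z.
Only (Std3, Z) has each player best-responding; Nash payoffs (11, 11).
Sequential outcome (Std2, W) differs from the Nash profile (Std3, Z).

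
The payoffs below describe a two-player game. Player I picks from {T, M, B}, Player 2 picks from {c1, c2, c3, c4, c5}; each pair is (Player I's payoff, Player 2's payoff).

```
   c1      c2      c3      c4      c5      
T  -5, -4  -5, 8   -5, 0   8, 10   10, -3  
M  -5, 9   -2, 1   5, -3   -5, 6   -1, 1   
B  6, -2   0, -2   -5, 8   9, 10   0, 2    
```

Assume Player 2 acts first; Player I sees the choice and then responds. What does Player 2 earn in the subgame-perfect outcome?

Work backward from Player I's decision.
- c1: BR = B, leader payoff -2.
- c2: BR = B, leader payoff -2.
- c3: BR = M, leader payoff -3.
- c4: BR = B, leader payoff 10.
- c5: BR = T, leader payoff -3.
Player 2's induced payoffs are -2, -2, -3, 10, -3, so Player 2 commits to c4. Subgame-perfect outcome: (B, c4) with payoffs (9, 10).

10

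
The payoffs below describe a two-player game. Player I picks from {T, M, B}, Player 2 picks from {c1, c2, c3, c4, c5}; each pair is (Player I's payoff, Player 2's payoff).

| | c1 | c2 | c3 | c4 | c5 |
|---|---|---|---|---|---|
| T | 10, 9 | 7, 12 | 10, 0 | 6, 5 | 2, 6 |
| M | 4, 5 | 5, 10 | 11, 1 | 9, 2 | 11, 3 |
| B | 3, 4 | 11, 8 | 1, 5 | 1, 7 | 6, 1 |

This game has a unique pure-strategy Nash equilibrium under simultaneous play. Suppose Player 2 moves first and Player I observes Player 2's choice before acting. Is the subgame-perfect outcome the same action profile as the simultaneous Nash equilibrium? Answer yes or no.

Solve by backward induction (Player 2 leads).
- c1: Player I compares 10, 4, 3 and picks T; Player 2 would get 9.
- c2: Player I compares 7, 5, 11 and picks B; Player 2 would get 8.
- c3: Player I compares 10, 11, 1 and picks M; Player 2 would get 1.
- c4: Player I compares 6, 9, 1 and picks M; Player 2 would get 2.
- c5: Player I compares 2, 11, 6 and picks M; Player 2 would get 3.
Maximizing over 9, 8, 1, 2, 3, Player 2 chooses c1. Subgame-perfect outcome: (T, c1) with payoffs (10, 9).
Now find the simultaneous Nash equilibrium.
Player I's best replies: c1→T; c2→B; c3→M; c4→M; c5→M.
Player 2's best replies: T→c2; M→c2; B→c2.
Only (B, c2) has each player best-responding; Nash payoffs (11, 8).
Sequential outcome (T, c1) differs from the Nash profile (B, c2).

no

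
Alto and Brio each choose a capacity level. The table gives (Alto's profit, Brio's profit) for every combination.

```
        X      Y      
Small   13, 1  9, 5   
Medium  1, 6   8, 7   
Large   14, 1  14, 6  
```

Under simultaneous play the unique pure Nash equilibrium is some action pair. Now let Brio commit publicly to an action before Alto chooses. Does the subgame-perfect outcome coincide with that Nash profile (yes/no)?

Backward induction with Brio moving first.
- X → Alto plays Large (best of 13, 1, 14); Brio gets 1.
- Y → Alto plays Large (best of 9, 8, 14); Brio gets 6.
Maximizing over 1, 6, Brio chooses Y. Subgame-perfect outcome: (Large, Y) with payoffs (14, 6).
For the simultaneous game, intersect best replies.
Alto's best replies: X→Large; Y→Large.
Brio's best replies: Small→Y; Medium→Y; Large→Y.
Only (Large, Y) has each player best-responding; Nash payoffs (14, 6).
Sequential outcome (Large, Y) coincides with the Nash profile (Large, Y).

yes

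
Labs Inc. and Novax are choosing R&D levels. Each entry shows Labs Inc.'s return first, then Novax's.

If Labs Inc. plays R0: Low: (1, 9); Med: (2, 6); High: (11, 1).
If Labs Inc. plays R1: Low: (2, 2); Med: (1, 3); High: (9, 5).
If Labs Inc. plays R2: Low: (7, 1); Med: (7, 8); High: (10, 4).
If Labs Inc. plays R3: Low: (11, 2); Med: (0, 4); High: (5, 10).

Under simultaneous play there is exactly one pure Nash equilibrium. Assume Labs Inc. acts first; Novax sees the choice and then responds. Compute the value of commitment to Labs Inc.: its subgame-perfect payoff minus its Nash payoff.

2

Novax best-responds to each possible Labs Inc. move:
- R0 → Novax plays Low (best of 9, 6, 1); Labs Inc. gets 1.
- R1 → Novax plays High (best of 2, 3, 5); Labs Inc. gets 9.
- R2 → Novax plays Med (best of 1, 8, 4); Labs Inc. gets 7.
- R3 → Novax plays High (best of 2, 4, 10); Labs Inc. gets 5.
Among 1, 9, 7, 5, the best is 9 at R1. Subgame-perfect outcome: (R1, High) with payoffs (9, 5).
For the simultaneous game, intersect best replies.
Labs Inc.'s best replies: Low→R3; Med→R2; High→R0.
Novax's best replies: R0→Low; R1→High; R2→Med; R3→High.
The unique mutual best reply is (R2, Med), giving (7, 8).
Labs Inc.'s commitment gain: 9 − 7 = 2.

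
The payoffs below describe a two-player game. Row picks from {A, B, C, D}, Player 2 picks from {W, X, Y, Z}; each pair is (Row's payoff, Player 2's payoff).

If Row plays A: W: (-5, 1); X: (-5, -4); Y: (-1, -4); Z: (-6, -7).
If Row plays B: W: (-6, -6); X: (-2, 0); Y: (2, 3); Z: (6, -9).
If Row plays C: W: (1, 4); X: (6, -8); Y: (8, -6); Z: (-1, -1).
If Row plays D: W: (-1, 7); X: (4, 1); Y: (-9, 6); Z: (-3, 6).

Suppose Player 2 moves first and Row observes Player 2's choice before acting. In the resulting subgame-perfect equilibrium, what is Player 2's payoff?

Solve by backward induction (Player 2 leads).
- W: Row compares -5, -6, 1, -1 and picks C; Player 2 would get 4.
- X: Row compares -5, -2, 6, 4 and picks C; Player 2 would get -8.
- Y: Row compares -1, 2, 8, -9 and picks C; Player 2 would get -6.
- Z: Row compares -6, 6, -1, -3 and picks B; Player 2 would get -9.
Among 4, -8, -6, -9, the best is 4 at W. Subgame-perfect outcome: (C, W) with payoffs (1, 4).

4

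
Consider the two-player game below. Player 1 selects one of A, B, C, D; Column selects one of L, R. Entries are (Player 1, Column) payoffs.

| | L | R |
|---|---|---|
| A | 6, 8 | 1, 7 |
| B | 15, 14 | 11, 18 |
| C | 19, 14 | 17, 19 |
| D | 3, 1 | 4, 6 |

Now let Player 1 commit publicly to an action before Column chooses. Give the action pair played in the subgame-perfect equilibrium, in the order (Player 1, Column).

(C, R)

Solve by backward induction (Player 1 leads).
- A → Column plays L (best of 8, 7); Player 1 gets 6.
- B → Column plays R (best of 14, 18); Player 1 gets 11.
- C → Column plays R (best of 14, 19); Player 1 gets 17.
- D → Column plays R (best of 1, 6); Player 1 gets 4.
Maximizing over 6, 11, 17, 4, Player 1 chooses C. Subgame-perfect outcome: (C, R) with payoffs (17, 19).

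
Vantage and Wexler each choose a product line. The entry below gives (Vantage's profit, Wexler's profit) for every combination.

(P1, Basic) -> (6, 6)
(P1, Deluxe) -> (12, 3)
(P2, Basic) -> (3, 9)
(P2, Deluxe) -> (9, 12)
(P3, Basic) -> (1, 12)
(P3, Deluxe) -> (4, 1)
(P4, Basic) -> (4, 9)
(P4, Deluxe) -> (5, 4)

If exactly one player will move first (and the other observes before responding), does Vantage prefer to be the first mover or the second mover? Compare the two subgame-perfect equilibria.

first

If Vantage leads: Wexler's best replies are P1→Basic, P2→Deluxe, P3→Basic, P4→Basic; Vantage's induced payoffs 6, 9, 1, 4; outcome (P2, Deluxe), payoffs (9, 12).
If Wexler leads: Vantage's best replies are Basic→P1, Deluxe→P1; Wexler's induced payoffs 6, 3; outcome (P1, Basic), payoffs (6, 6).
Vantage gets 9 moving first and 6 moving second, so Vantage prefers to move first.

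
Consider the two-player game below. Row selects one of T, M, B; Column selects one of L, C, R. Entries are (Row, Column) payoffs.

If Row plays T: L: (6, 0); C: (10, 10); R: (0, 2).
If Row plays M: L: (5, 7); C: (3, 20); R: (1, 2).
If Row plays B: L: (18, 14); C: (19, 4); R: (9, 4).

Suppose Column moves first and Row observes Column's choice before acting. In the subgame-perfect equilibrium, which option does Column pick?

L

Solve by backward induction (Column leads).
- L: BR = B, leader payoff 14.
- C: BR = B, leader payoff 4.
- R: BR = B, leader payoff 4.
Column's induced payoffs are 14, 4, 4, so Column commits to L. Subgame-perfect outcome: (B, L) with payoffs (18, 14).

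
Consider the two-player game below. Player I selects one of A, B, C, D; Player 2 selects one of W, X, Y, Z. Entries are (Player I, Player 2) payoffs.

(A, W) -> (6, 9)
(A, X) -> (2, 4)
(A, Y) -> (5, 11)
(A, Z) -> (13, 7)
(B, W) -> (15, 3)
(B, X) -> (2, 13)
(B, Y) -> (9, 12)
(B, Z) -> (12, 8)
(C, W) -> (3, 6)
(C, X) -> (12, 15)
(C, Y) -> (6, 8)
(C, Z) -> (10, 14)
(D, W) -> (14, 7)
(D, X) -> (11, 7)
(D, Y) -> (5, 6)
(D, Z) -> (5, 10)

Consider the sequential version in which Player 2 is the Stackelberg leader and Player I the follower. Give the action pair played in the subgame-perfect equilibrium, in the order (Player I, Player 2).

(C, X)

Player I best-responds to each possible Player 2 move:
- W → Player I plays B (best of 6, 15, 3, 14); Player 2 gets 3.
- X → Player I plays C (best of 2, 2, 12, 11); Player 2 gets 15.
- Y → Player I plays B (best of 5, 9, 6, 5); Player 2 gets 12.
- Z → Player I plays A (best of 13, 12, 10, 5); Player 2 gets 7.
Maximizing over 3, 15, 12, 7, Player 2 chooses X. Subgame-perfect outcome: (C, X) with payoffs (12, 15).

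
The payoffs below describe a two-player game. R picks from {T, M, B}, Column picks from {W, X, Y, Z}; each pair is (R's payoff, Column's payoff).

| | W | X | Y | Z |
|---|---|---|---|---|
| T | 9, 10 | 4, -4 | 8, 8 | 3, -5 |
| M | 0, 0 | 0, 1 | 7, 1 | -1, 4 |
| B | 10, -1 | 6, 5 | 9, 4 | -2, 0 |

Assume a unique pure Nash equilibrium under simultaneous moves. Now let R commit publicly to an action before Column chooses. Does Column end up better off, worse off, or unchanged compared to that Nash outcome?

better off

Column best-responds to each possible R move:
- T → Column plays W (best of 10, -4, 8, -5); R gets 9.
- M → Column plays Z (best of 0, 1, 1, 4); R gets -1.
- B → Column plays X (best of -1, 5, 4, 0); R gets 6.
Maximizing over 9, -1, 6, R chooses T. Subgame-perfect outcome: (T, W) with payoffs (9, 10).
Now find the simultaneous Nash equilibrium.
R's best replies: W→B; X→B; Y→B; Z→T.
Column's best replies: T→W; M→Z; B→X.
Only (B, X) has each player best-responding; Nash payoffs (6, 5).
Column earns 10 sequentially versus 5 at the Nash outcome: better off.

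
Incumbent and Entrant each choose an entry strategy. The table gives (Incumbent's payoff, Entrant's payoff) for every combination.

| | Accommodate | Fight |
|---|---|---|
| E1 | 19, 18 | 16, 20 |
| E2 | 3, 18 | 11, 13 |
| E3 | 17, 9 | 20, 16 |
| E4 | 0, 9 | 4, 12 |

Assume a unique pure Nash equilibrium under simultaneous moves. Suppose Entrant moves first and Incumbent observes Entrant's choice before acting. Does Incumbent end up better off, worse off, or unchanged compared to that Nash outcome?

Incumbent best-responds to each possible Entrant move:
- Accommodate → Incumbent plays E1 (best of 19, 3, 17, 0); Entrant gets 18.
- Fight → Incumbent plays E3 (best of 16, 11, 20, 4); Entrant gets 16.
Entrant's induced payoffs are 18, 16, so Entrant commits to Accommodate. Subgame-perfect outcome: (E1, Accommodate) with payoffs (19, 18).
For the simultaneous game, intersect best replies.
Incumbent's best replies: Accommodate→E1; Fight→E3.
Entrant's best replies: E1→Fight; E2→Accommodate; E3→Fight; E4→Fight.
Only (E3, Fight) has each player best-responding; Nash payoffs (20, 16).
Incumbent earns 19 sequentially versus 20 at the Nash outcome: worse off.

worse off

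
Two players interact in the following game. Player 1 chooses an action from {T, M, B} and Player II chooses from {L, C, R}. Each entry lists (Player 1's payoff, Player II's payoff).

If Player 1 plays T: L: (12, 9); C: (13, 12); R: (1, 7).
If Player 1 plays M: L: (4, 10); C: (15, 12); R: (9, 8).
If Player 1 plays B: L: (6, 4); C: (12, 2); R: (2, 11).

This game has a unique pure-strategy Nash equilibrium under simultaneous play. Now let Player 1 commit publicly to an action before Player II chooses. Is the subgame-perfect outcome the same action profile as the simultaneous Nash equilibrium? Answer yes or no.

yes

Solve by backward induction (Player 1 leads).
- T: BR = C, leader payoff 13.
- M: BR = C, leader payoff 15.
- B: BR = R, leader payoff 2.
Maximizing over 13, 15, 2, Player 1 chooses M. Subgame-perfect outcome: (M, C) with payoffs (15, 12).
Now find the simultaneous Nash equilibrium.
Player 1's best replies: L→T; C→M; R→M.
Player II's best replies: T→C; M→C; B→R.
The unique mutual best reply is (M, C), giving (15, 12).
Sequential outcome (M, C) coincides with the Nash profile (M, C).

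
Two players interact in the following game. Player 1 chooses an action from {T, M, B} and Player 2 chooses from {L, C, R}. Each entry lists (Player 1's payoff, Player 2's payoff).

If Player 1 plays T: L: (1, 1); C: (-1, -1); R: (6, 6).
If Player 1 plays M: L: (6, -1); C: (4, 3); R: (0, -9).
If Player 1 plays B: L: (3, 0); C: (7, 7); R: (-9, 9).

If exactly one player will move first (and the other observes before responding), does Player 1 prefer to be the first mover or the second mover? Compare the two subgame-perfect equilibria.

second

If Player 1 leads: Player 2's best replies are T→R, M→C, B→R; Player 1's induced payoffs 6, 4, -9; outcome (T, R), payoffs (6, 6).
If Player 2 leads: Player 1's best replies are L→M, C→B, R→T; Player 2's induced payoffs -1, 7, 6; outcome (B, C), payoffs (7, 7).
Player 1 gets 6 moving first and 7 moving second, so Player 1 prefers to move second.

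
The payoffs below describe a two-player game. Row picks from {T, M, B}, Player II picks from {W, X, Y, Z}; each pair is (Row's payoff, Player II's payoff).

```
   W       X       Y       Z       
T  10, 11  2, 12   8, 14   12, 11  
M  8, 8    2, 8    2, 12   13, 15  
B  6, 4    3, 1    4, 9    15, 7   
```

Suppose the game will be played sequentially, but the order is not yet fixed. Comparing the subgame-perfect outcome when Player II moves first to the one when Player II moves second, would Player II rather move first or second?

If Row leads: Player II's best replies are T→Y, M→Z, B→Y; Row's induced payoffs 8, 13, 4; outcome (M, Z), payoffs (13, 15).
If Player II leads: Row's best replies are W→T, X→B, Y→T, Z→B; Player II's induced payoffs 11, 1, 14, 7; outcome (T, Y), payoffs (8, 14).
Player II gets 14 moving first and 15 moving second, so Player II prefers to move second.

second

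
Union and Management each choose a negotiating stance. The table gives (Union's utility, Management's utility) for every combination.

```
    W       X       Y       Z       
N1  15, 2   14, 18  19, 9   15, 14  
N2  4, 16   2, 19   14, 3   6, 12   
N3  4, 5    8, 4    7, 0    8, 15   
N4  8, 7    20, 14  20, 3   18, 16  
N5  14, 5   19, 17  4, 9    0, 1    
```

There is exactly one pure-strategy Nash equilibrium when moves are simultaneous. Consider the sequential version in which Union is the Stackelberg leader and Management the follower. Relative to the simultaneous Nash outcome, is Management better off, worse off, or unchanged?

better off

Work backward from Management's decision.
- N1: BR = X, leader payoff 14.
- N2: BR = X, leader payoff 2.
- N3: BR = Z, leader payoff 8.
- N4: BR = Z, leader payoff 18.
- N5: BR = X, leader payoff 19.
Union's induced payoffs are 14, 2, 8, 18, 19, so Union commits to N5. Subgame-perfect outcome: (N5, X) with payoffs (19, 17).
For the simultaneous game, intersect best replies.
Union's best replies: W→N1; X→N4; Y→N4; Z→N4.
Management's best replies: N1→X; N2→X; N3→Z; N4→Z; N5→X.
The unique mutual best reply is (N4, Z), giving (18, 16).
Management earns 17 sequentially versus 16 at the Nash outcome: better off.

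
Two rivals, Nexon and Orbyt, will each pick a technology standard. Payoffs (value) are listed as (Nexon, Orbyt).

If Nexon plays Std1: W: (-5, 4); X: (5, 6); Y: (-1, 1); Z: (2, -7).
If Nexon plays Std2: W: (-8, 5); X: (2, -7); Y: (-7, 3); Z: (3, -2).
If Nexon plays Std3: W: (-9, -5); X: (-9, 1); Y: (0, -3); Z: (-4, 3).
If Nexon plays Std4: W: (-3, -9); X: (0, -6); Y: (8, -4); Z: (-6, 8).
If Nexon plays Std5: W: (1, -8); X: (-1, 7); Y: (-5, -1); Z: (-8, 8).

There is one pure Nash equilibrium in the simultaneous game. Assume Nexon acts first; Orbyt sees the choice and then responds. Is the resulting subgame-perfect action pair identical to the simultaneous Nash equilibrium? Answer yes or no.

Backward induction with Nexon moving first.
- Std1: BR = X, leader payoff 5.
- Std2: BR = W, leader payoff -8.
- Std3: BR = Z, leader payoff -4.
- Std4: BR = Z, leader payoff -6.
- Std5: BR = Z, leader payoff -8.
Maximizing over 5, -8, -4, -6, -8, Nexon chooses Std1. Subgame-perfect outcome: (Std1, X) with payoffs (5, 6).
For the simultaneous game, intersect best replies.
Nexon's best replies: W→Std5; X→Std1; Y→Std4; Z→Std2.
Orbyt's best replies: Std1→X; Std2→W; Std3→Z; Std4→Z; Std5→Z.
The unique mutual best reply is (Std1, X), giving (5, 6).
Sequential outcome (Std1, X) coincides with the Nash profile (Std1, X).

yes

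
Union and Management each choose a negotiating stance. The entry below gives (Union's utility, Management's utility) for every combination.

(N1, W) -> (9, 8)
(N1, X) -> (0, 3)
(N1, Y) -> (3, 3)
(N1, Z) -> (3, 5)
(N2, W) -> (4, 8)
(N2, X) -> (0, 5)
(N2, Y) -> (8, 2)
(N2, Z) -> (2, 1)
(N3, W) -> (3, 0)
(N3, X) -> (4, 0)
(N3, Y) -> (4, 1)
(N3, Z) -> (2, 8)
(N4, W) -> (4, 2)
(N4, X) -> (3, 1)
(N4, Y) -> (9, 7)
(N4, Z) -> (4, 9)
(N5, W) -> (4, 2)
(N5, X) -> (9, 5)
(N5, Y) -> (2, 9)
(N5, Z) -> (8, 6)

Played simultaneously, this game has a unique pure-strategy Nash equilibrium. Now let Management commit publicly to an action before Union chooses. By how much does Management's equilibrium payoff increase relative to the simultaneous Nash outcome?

Work backward from Union's decision.
- W: Union compares 9, 4, 3, 4, 4 and picks N1; Management would get 8.
- X: Union compares 0, 0, 4, 3, 9 and picks N5; Management would get 5.
- Y: Union compares 3, 8, 4, 9, 2 and picks N4; Management would get 7.
- Z: Union compares 3, 2, 2, 4, 8 and picks N5; Management would get 6.
Among 8, 5, 7, 6, the best is 8 at W. Subgame-perfect outcome: (N1, W) with payoffs (9, 8).
Under simultaneous play:
Union's best replies: W→N1; X→N5; Y→N4; Z→N5.
Management's best replies: N1→W; N2→W; N3→Z; N4→Z; N5→Y.
The unique mutual best reply is (N1, W), giving (9, 8).
Management's commitment gain: 8 − 8 = 0.

0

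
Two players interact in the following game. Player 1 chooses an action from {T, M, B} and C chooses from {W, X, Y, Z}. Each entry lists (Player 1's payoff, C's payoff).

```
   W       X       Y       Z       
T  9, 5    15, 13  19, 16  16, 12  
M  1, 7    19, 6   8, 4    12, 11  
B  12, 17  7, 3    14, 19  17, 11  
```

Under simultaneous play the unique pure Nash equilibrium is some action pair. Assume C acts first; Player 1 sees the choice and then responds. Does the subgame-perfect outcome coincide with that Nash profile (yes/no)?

no

Backward induction with C moving first.
- W: BR = B, leader payoff 17.
- X: BR = M, leader payoff 6.
- Y: BR = T, leader payoff 16.
- Z: BR = B, leader payoff 11.
Maximizing over 17, 6, 16, 11, C chooses W. Subgame-perfect outcome: (B, W) with payoffs (12, 17).
For the simultaneous game, intersect best replies.
Player 1's best replies: W→B; X→M; Y→T; Z→B.
C's best replies: T→Y; M→Z; B→Y.
Only (T, Y) has each player best-responding; Nash payoffs (19, 16).
Sequential outcome (B, W) differs from the Nash profile (T, Y).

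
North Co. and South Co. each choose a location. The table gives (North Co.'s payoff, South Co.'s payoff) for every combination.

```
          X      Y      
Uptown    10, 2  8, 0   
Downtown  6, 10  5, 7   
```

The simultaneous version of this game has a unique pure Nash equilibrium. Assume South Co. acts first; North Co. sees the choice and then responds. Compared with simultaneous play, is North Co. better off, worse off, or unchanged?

Backward induction with South Co. moving first.
- X: North Co. compares 10, 6 and picks Uptown; South Co. would get 2.
- Y: North Co. compares 8, 5 and picks Uptown; South Co. would get 0.
South Co.'s induced payoffs are 2, 0, so South Co. commits to X. Subgame-perfect outcome: (Uptown, X) with payoffs (10, 2).
For the simultaneous game, intersect best replies.
North Co.'s best replies: X→Uptown; Y→Uptown.
South Co.'s best replies: Uptown→X; Downtown→X.
The unique mutual best reply is (Uptown, X), giving (10, 2).
North Co. earns 10 sequentially versus 10 at the Nash outcome: unchanged.

unchanged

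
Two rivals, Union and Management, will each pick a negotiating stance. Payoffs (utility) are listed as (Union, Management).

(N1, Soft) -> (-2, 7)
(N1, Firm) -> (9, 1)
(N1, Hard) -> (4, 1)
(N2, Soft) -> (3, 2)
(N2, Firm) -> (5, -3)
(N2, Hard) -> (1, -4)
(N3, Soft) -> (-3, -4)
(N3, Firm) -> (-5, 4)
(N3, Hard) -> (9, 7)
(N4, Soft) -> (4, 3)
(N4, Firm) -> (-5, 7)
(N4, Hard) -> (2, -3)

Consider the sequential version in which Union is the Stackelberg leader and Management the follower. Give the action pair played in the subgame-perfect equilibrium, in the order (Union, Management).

(N3, Hard)

Backward induction with Union moving first.
- N1: Management compares 7, 1, 1 and picks Soft; Union would get -2.
- N2: Management compares 2, -3, -4 and picks Soft; Union would get 3.
- N3: Management compares -4, 4, 7 and picks Hard; Union would get 9.
- N4: Management compares 3, 7, -3 and picks Firm; Union would get -5.
Among -2, 3, 9, -5, the best is 9 at N3. Subgame-perfect outcome: (N3, Hard) with payoffs (9, 7).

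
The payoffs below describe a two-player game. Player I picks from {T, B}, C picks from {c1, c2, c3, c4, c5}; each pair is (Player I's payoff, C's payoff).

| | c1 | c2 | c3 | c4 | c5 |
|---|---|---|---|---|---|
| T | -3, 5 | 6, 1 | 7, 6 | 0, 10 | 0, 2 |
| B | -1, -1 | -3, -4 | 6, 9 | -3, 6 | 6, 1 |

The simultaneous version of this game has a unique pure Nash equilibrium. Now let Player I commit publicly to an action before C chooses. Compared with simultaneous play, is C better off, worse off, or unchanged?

Work backward from C's decision.
- T: BR = c4, leader payoff 0.
- B: BR = c3, leader payoff 6.
Among 0, 6, the best is 6 at B. Subgame-perfect outcome: (B, c3) with payoffs (6, 9).
Under simultaneous play:
Player I's best replies: c1→B; c2→T; c3→T; c4→T; c5→B.
C's best replies: T→c4; B→c3.
The unique mutual best reply is (T, c4), giving (0, 10).
C earns 9 sequentially versus 10 at the Nash outcome: worse off.

worse off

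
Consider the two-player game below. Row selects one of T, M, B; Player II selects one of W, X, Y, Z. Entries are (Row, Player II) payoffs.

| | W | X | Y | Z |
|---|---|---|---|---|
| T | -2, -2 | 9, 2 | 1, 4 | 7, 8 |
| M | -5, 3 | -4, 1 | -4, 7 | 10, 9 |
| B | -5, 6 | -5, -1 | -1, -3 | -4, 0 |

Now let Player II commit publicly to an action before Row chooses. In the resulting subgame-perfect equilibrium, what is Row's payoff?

10

Backward induction with Player II moving first.
- W: Row compares -2, -5, -5 and picks T; Player II would get -2.
- X: Row compares 9, -4, -5 and picks T; Player II would get 2.
- Y: Row compares 1, -4, -1 and picks T; Player II would get 4.
- Z: Row compares 7, 10, -4 and picks M; Player II would get 9.
Maximizing over -2, 2, 4, 9, Player II chooses Z. Subgame-perfect outcome: (M, Z) with payoffs (10, 9).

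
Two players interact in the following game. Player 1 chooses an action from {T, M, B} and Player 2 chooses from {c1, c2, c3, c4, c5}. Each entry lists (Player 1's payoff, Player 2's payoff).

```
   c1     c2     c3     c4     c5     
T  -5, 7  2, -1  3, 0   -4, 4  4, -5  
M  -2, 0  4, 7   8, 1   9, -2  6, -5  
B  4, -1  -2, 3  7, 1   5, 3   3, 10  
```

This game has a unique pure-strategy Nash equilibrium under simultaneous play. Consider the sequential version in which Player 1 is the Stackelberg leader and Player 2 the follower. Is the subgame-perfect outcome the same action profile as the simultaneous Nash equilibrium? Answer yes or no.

yes

Player 2 best-responds to each possible Player 1 move:
- T → Player 2 plays c1 (best of 7, -1, 0, 4, -5); Player 1 gets -5.
- M → Player 2 plays c2 (best of 0, 7, 1, -2, -5); Player 1 gets 4.
- B → Player 2 plays c5 (best of -1, 3, 1, 3, 10); Player 1 gets 3.
Player 1's induced payoffs are -5, 4, 3, so Player 1 commits to M. Subgame-perfect outcome: (M, c2) with payoffs (4, 7).
For the simultaneous game, intersect best replies.
Player 1's best replies: c1→B; c2→M; c3→M; c4→M; c5→M.
Player 2's best replies: T→c1; M→c2; B→c5.
The unique mutual best reply is (M, c2), giving (4, 7).
Sequential outcome (M, c2) coincides with the Nash profile (M, c2).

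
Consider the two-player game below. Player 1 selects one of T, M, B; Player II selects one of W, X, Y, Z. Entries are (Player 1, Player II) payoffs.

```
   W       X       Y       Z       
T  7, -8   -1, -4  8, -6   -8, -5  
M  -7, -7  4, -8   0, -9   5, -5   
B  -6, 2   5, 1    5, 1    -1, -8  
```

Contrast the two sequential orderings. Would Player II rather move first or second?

first

If Player 1 leads: Player II's best replies are T→X, M→Z, B→W; Player 1's induced payoffs -1, 5, -6; outcome (M, Z), payoffs (5, -5).
If Player II leads: Player 1's best replies are W→T, X→B, Y→T, Z→M; Player II's induced payoffs -8, 1, -6, -5; outcome (B, X), payoffs (5, 1).
Player II gets 1 moving first and -5 moving second, so Player II prefers to move first.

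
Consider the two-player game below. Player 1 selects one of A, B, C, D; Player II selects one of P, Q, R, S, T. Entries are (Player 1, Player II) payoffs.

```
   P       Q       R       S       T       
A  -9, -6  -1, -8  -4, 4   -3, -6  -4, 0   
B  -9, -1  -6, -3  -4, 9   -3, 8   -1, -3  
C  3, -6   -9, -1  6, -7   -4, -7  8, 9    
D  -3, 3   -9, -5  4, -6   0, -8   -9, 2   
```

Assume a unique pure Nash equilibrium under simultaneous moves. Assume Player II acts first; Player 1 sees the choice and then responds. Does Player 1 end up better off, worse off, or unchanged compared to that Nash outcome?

unchanged

Solve by backward induction (Player II leads).
- P: Player 1 compares -9, -9, 3, -3 and picks C; Player II would get -6.
- Q: Player 1 compares -1, -6, -9, -9 and picks A; Player II would get -8.
- R: Player 1 compares -4, -4, 6, 4 and picks C; Player II would get -7.
- S: Player 1 compares -3, -3, -4, 0 and picks D; Player II would get -8.
- T: Player 1 compares -4, -1, 8, -9 and picks C; Player II would get 9.
Maximizing over -6, -8, -7, -8, 9, Player II chooses T. Subgame-perfect outcome: (C, T) with payoffs (8, 9).
Under simultaneous play:
Player 1's best replies: P→C; Q→A; R→C; S→D; T→C.
Player II's best replies: A→R; B→R; C→T; D→P.
The unique mutual best reply is (C, T), giving (8, 9).
Player 1 earns 8 sequentially versus 8 at the Nash outcome: unchanged.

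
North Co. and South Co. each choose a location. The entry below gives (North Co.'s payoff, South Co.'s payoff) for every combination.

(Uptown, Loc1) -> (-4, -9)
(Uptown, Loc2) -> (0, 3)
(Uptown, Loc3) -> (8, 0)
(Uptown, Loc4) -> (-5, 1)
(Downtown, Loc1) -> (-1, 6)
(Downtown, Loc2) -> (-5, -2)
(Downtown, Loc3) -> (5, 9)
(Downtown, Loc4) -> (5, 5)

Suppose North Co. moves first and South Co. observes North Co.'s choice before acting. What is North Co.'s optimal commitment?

Work backward from South Co.'s decision.
- Uptown: South Co. compares -9, 3, 0, 1 and picks Loc2; North Co. would get 0.
- Downtown: South Co. compares 6, -2, 9, 5 and picks Loc3; North Co. would get 5.
Maximizing over 0, 5, North Co. chooses Downtown. Subgame-perfect outcome: (Downtown, Loc3) with payoffs (5, 9).

Downtown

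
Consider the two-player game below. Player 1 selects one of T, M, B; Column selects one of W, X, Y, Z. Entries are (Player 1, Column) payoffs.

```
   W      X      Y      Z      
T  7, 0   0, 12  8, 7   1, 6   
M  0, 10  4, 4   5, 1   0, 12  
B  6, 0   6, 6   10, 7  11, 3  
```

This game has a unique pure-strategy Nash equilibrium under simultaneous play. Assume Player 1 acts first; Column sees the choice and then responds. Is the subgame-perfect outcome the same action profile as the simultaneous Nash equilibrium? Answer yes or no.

Solve by backward induction (Player 1 leads).
- T: Column compares 0, 12, 7, 6 and picks X; Player 1 would get 0.
- M: Column compares 10, 4, 1, 12 and picks Z; Player 1 would get 0.
- B: Column compares 0, 6, 7, 3 and picks Y; Player 1 would get 10.
Player 1's induced payoffs are 0, 0, 10, so Player 1 commits to B. Subgame-perfect outcome: (B, Y) with payoffs (10, 7).
Now find the simultaneous Nash equilibrium.
Player 1's best replies: W→T; X→B; Y→B; Z→B.
Column's best replies: T→X; M→Z; B→Y.
Only (B, Y) has each player best-responding; Nash payoffs (10, 7).
Sequential outcome (B, Y) coincides with the Nash profile (B, Y).

yes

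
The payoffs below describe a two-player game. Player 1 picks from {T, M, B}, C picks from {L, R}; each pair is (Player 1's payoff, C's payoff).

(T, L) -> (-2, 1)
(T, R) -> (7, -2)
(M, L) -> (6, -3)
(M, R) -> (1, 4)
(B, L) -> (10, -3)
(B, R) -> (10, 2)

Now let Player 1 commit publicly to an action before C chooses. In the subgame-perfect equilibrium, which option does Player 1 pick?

Backward induction with Player 1 moving first.
- T: BR = L, leader payoff -2.
- M: BR = R, leader payoff 1.
- B: BR = R, leader payoff 10.
Among -2, 1, 10, the best is 10 at B. Subgame-perfect outcome: (B, R) with payoffs (10, 2).

B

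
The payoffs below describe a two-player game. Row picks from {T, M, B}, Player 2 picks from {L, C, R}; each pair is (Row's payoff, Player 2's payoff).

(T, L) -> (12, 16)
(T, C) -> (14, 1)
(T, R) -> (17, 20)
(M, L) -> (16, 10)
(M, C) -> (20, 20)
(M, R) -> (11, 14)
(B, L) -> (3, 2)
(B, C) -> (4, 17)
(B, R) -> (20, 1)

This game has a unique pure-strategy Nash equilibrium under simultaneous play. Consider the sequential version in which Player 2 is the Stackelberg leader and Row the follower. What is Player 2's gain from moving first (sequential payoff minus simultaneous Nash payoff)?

Backward induction with Player 2 moving first.
- L → Row plays M (best of 12, 16, 3); Player 2 gets 10.
- C → Row plays M (best of 14, 20, 4); Player 2 gets 20.
- R → Row plays B (best of 17, 11, 20); Player 2 gets 1.
Among 10, 20, 1, the best is 20 at C. Subgame-perfect outcome: (M, C) with payoffs (20, 20).
Now find the simultaneous Nash equilibrium.
Row's best replies: L→M; C→M; R→B.
Player 2's best replies: T→R; M→C; B→C.
The unique mutual best reply is (M, C), giving (20, 20).
Player 2's commitment gain: 20 − 20 = 0.

0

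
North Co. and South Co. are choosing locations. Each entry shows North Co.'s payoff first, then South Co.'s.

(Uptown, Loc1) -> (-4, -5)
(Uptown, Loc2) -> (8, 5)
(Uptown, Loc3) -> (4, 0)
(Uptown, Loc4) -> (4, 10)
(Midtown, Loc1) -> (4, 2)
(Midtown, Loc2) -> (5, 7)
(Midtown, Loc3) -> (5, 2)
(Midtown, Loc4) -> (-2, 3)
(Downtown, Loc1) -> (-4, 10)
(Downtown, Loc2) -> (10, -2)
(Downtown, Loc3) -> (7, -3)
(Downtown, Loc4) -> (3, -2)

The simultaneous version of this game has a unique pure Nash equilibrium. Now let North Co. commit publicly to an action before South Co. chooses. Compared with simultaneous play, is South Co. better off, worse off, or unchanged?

worse off

Backward induction with North Co. moving first.
- Uptown: South Co. compares -5, 5, 0, 10 and picks Loc4; North Co. would get 4.
- Midtown: South Co. compares 2, 7, 2, 3 and picks Loc2; North Co. would get 5.
- Downtown: South Co. compares 10, -2, -3, -2 and picks Loc1; North Co. would get -4.
Among 4, 5, -4, the best is 5 at Midtown. Subgame-perfect outcome: (Midtown, Loc2) with payoffs (5, 7).
Under simultaneous play:
North Co.'s best replies: Loc1→Midtown; Loc2→Downtown; Loc3→Downtown; Loc4→Uptown.
South Co.'s best replies: Uptown→Loc4; Midtown→Loc2; Downtown→Loc1.
The unique mutual best reply is (Uptown, Loc4), giving (4, 10).
South Co. earns 7 sequentially versus 10 at the Nash outcome: worse off.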